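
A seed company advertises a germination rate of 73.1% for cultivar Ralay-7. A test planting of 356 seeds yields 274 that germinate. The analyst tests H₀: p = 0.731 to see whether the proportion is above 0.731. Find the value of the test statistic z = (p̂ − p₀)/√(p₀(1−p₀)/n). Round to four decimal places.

p̂ = 274/356 = 0.769663.
Under H₀, SE = √(0.731·0.269/356) = √(0.000552357) = 0.023502.
z = (0.769663 − 0.731)/0.023502 = 0.038663/0.023502 = 1.6451.
p-value = P(Z > 1.645) ≈ 0.0500.

z = 1.6451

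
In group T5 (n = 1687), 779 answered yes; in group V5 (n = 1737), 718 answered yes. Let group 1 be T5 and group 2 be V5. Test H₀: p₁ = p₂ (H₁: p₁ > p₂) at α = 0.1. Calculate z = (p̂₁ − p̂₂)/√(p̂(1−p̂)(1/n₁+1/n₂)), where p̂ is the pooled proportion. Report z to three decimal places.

p̂₁ = 779/1687 ≈ 0.461766, p̂₂ = 718/1737 ≈ 0.413356.
Pooled p̂ = (779+718)/(1687+1737) = 1497/3424 = 0.437208.
SE = √(p̂(1−p̂)(1/n₁+1/n₂)) = √(0.437208·0.562792·0.00116847) = √(0.000287511) = 0.016956.
z = (0.461766 − 0.413356)/0.016956 = 0.048410/0.016956 = 2.855.
p-value = P(Z > 2.855) ≈ 0.0022, so at α = 0.1 we reject H₀.

z = 2.855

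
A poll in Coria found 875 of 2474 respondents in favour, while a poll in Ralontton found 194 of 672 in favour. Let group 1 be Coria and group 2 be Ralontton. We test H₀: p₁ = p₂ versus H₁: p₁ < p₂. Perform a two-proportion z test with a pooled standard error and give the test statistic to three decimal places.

p̂₁ = 875/2474 ≈ 0.353678, p̂₂ = 194/672 ≈ 0.288690.
Pooled p̂ = (875+194)/(2474+672) = 1069/3146 = 0.339797.
SE = √(p̂(1−p̂)(1/n₁+1/n₂)) = √(0.339797·0.660203·0.0018923) = √(0.000424509) = 0.020604.
z = (0.353678 − 0.288690)/0.020604 = 0.064988/0.020604 = 3.154.

z = 3.154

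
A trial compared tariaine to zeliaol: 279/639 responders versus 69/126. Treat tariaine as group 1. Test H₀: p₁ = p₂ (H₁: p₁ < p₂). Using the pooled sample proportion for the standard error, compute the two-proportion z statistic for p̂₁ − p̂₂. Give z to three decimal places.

p̂₁ = 279/639 ≈ 0.43662, p̂₂ = 69/126 ≈ 0.54762.
Pooled p̂ = (279+69)/(639+126) = 348/765 = 0.45490.
SE = √(p̂(1−p̂)(1/n₁+1/n₂)) = √(0.45490·0.54510·0.00950145) = √(0.00235604) = 0.04854.
z = (0.43662 − 0.54762)/0.04854 = -0.11100/0.04854 = -2.287.
p-value = P(Z < -2.287) ≈ 0.0111.

z = -2.287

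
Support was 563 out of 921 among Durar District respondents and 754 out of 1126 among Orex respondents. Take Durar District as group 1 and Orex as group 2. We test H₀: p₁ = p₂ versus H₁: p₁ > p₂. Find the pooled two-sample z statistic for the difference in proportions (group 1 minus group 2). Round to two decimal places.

z = -2.74

p̂₁ = 563/921 = 0.6113, p̂₂ = 754/1126 = 0.6696.
Pooled p̂ = (563+754)/(921+1126) = 1317/2047 = 0.6434.
SE = √(p̂(1−p̂)(1/n₁+1/n₂)) = √(0.6434·0.3566·0.00197388) = √(0.00045289) = 0.0213.
z = (0.6113 − 0.6696)/0.0213 = -0.0583/0.0213 = -2.74.
p-value = P(Z > -2.741) ≈ 0.9969.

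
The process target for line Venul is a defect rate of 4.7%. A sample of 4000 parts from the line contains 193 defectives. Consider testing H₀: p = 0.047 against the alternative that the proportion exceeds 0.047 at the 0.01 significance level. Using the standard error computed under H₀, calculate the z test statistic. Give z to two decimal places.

z = 0.37

p̂ = 193/4000 = 0.04825.
Standard error under H₀: √(0.047×0.953/4000) = 0.00335.
z = (0.04825 − 0.047)/0.00335 = 0.00125/0.00335 = 0.37.
p-value = P(Z > 0.374) ≈ 0.3544. With α = 0.01, fail to reject H₀.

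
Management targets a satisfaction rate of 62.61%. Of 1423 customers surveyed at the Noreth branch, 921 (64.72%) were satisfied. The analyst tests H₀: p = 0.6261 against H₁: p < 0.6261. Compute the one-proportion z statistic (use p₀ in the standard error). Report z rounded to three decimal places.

p̂ = 921/1423 ≈ 0.647224.
Standard error under H₀: √(0.6261×0.3739/1423) = 0.012826.
z = (0.647224 − 0.6261)/0.012826 = 0.021124/0.012826 = 1.647.
p-value = P(Z < 1.647) ≈ 0.9502.

z = 1.647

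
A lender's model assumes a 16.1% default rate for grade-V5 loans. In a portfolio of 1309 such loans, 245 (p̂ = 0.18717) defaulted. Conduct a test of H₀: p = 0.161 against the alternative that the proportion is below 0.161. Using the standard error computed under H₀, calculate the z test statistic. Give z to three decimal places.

p̂ = 245/1309 ≈ 0.18717.
Standard error under H₀: √(0.161×0.839/1309) = 0.01016.
z = (0.18717 − 0.161)/0.01016 = 0.02617/0.01016 = 2.576.
p-value = P(Z < 2.576) ≈ 0.9950.

z = 2.576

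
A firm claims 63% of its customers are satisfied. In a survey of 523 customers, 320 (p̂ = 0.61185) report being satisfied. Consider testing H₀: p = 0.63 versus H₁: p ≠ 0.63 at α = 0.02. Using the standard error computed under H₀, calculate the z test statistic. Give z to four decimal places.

z = -0.8595

p̂ = 320/523 ≈ 0.611855.
Standard error under H₀: √(0.63×0.37/523) = 0.021112.
z = (0.611855 − 0.63)/0.021112 = -0.018145/0.021112 = -0.8595.
p-value = 2·P(Z > 0.859) ≈ 0.3901; since p > α = 0.02, fail to reject H₀.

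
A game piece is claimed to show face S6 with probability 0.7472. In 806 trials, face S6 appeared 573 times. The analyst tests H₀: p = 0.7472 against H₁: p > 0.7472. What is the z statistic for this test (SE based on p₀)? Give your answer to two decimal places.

p̂ = 573/806 ≈ 0.7109.
Under H₀, SE = √(0.7472·0.2528/806) = √(0.000234358) = 0.0153.
z = (0.7109 − 0.7472)/0.0153 = -0.0363/0.0153 = -2.37.

z = -2.37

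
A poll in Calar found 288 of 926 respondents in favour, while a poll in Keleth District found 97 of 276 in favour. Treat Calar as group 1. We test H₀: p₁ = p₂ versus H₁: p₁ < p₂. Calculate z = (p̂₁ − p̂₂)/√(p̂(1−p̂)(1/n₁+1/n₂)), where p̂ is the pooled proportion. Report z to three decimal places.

p̂₁ = 288/926 ≈ 0.311015, p̂₂ = 97/276 ≈ 0.351449.
Pooled p̂ = (288+97)/(926+276) = 385/1202 = 0.320300.
SE = √(0.217708 × 0.0047031) = 0.031998.
z = (0.311015 − 0.351449)/0.031998 = -0.040434/0.031998 = -1.264.

z = -1.264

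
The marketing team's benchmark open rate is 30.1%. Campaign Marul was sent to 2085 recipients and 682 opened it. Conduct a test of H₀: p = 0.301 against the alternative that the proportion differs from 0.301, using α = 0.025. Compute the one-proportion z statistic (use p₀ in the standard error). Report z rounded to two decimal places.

p̂ = 682/2085 ≈ 0.32710.
SE = √(p₀(1−p₀)/n) = √(0.2104/2085) = 0.01005.
z = (0.32710 − 0.301)/0.01005 = 0.02610/0.01005 = 2.60.
Two-sided p-value ≈ 2·Φ(−2.598) = 0.0094, so at α = 0.025 we reject H₀.

z = 2.60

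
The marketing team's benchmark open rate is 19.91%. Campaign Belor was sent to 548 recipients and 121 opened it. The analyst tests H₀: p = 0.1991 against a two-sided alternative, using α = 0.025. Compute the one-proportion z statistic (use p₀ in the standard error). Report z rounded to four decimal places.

z = 1.2723

p̂ = 121/548 ≈ 0.220803.
SE = √(p₀(1−p₀)/n) = √(0.15946/548) = 0.017058.
z = (0.220803 − 0.1991)/0.017058 = 0.021703/0.017058 = 1.2723.
Two-sided p-value ≈ 2·Φ(−1.272) = 0.2033; since p > α = 0.025, fail to reject H₀.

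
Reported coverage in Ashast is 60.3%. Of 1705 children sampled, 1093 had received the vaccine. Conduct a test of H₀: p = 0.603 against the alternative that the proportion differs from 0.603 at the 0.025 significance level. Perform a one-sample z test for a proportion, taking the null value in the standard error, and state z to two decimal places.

z = 3.21

p̂ = 1093/1705 = 0.64106.
Standard error under H₀: √(0.603×0.397/1705) = 0.01185.
z = (0.64106 − 0.603)/0.01185 = 0.03806/0.01185 = 3.21.
Two-sided p-value ≈ 2·Φ(−3.212) = 0.0013. With α = 0.025, reject H₀.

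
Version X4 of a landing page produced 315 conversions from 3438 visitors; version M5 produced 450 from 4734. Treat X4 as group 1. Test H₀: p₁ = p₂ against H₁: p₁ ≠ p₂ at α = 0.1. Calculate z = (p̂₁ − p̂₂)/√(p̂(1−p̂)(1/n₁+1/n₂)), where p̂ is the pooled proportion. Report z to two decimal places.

p̂₁ = 315/3438 = 0.09162, p̂₂ = 450/4734 = 0.09506.
Pooled p̂ = (315+450)/(3438+4734) = 765/8172 = 0.09361.
SE = √(p̂(1−p̂)(1/n₁+1/n₂)) = √(0.09361·0.90639·0.000502105) = √(4.26031e-05) = 0.00653.
z = (0.09162 − 0.09506)/0.00653 = -0.00344/0.00653 = -0.53.
p-value = 2·P(Z > 0.526) ≈ 0.5988. With α = 0.1, fail to reject H₀.

z = -0.53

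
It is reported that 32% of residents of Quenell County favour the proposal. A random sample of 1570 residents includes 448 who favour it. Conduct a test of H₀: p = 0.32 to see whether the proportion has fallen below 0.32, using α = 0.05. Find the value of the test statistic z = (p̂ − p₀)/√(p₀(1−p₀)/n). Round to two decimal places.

z = -2.94

p̂ = 448/1570 = 0.28535.
SE = √(p₀(1−p₀)/n) = √(0.2176/1570) = 0.01177.
z = (0.28535 − 0.32)/0.01177 = -0.03465/0.01177 = -2.94.
p-value = P(Z < -2.943) ≈ 0.0016; since p < α = 0.05, reject H₀.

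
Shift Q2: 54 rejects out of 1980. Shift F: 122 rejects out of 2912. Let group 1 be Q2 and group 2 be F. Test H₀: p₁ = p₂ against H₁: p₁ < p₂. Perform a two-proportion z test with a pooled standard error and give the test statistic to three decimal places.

p̂₁ = 54/1980 = 0.0272727, p̂₂ = 122/2912 = 0.0418956.
Pooled p̂ = (54+122)/(1980+2912) = 176/4892 = 0.0359771.
SE = √(p̂(1−p̂)(1/n₁+1/n₂)) = √(0.0359771·0.9640229·0.000848457) = √(2.94268e-05) = 0.0054247.
z = (0.0272727 − 0.0418956)/0.0054247 = -0.0146229/0.0054247 = -2.696.
p-value = P(Z < -2.696) ≈ 0.0035.

z = -2.696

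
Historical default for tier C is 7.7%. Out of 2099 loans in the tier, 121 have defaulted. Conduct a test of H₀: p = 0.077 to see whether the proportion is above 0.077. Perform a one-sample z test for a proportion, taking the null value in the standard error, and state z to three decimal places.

z = -3.326

p̂ = 121/2099 = 0.057646.
Standard error under H₀: √(0.077×0.923/2099) = 0.005819.
z = (0.057646 − 0.077)/0.005819 = -0.019354/0.005819 = -3.326.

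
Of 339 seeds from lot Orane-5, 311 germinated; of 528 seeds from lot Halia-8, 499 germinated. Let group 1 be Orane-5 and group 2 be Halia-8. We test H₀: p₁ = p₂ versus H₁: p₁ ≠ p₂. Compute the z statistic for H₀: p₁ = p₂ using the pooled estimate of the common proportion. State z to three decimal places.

z = -1.604

p̂₁ = 311/339 ≈ 0.917404, p̂₂ = 499/528 ≈ 0.945076.
Pooled p̂ = (311+499)/(339+528) = 810/867 = 0.934256.
SE = √(p̂(1−p̂)(1/n₁+1/n₂)) = √(0.934256·0.065744·0.00484379) = √(0.000297514) = 0.017249.
z = (0.917404 − 0.945076)/0.017249 = -0.027672/0.017249 = -1.604.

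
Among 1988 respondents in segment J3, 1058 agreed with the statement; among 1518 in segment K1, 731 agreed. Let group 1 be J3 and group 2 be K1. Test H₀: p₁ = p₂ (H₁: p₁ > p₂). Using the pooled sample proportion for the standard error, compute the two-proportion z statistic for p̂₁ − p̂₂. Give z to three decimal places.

z = 2.972

p̂₁ = 1058/1988 = 0.53219, p̂₂ = 731/1518 = 0.48155.
Pooled p̂ = (1058+731)/(1988+1518) = 1789/3506 = 0.51027.
SE = √(p̂(1−p̂)(1/n₁+1/n₂)) = √(0.51027·0.48973·0.00116178) = √(0.000290322) = 0.01704.
z = (0.53219 − 0.48155)/0.01704 = 0.05064/0.01704 = 2.972.
p-value = P(Z > 2.972) ≈ 0.0015.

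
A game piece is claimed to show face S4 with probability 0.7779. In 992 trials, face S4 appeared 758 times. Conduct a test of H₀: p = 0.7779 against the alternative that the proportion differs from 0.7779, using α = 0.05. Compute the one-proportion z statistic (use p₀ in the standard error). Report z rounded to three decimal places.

z = -1.045

p̂ = 758/992 = 0.76411.
Standard error under H₀: √(0.7779×0.2221/992) = 0.01320.
z = (0.76411 − 0.7779)/0.01320 = -0.01379/0.01320 = -1.045.
p-value = 2·P(Z > 1.045) ≈ 0.2962, so at α = 0.05 we fail to reject H₀.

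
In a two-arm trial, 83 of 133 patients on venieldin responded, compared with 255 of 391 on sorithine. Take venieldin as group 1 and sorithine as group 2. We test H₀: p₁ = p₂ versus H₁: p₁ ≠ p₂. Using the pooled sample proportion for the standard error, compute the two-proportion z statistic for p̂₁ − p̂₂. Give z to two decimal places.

p̂₁ = 83/133 = 0.6241, p̂₂ = 255/391 = 0.6522.
Pooled p̂ = (83+255)/(133+391) = 338/524 = 0.6450.
SE = √(p̂(1−p̂)(1/n₁+1/n₂)) = √(0.6450·0.3550·0.0100763) = √(0.00230712) = 0.0480.
z = (0.6241 − 0.6522)/0.0480 = -0.0281/0.0480 = -0.59.

z = -0.59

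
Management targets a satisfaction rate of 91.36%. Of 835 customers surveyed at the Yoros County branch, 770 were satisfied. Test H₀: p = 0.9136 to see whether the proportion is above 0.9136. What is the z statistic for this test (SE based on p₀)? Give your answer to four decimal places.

p̂ = 770/835 ≈ 0.922156.
SE = √(p₀(1−p₀)/n) = √(0.078935/835) = 0.009723.
z = (0.922156 − 0.9136)/0.009723 = 0.008556/0.009723 = 0.8800.

z = 0.8800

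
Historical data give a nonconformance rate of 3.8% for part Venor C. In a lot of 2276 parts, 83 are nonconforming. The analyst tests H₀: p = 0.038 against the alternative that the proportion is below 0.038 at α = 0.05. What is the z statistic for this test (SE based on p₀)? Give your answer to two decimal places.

p̂ = 83/2276 = 0.0365.
SE = √(p₀(1−p₀)/n) = √(0.036556/2276) = 0.0040.
z = (0.0365 − 0.038)/0.0040 = -0.0015/0.0040 = -0.38.
p-value = P(Z < -0.382) ≈ 0.3511. With α = 0.05, fail to reject H₀.

z = -0.38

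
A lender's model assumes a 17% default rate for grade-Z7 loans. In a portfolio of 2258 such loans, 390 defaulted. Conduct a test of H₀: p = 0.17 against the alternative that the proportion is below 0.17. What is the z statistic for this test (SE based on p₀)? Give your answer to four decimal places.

p̂ = 390/2258 = 0.172719.
SE = √(p₀(1−p₀)/n) = √(0.1411/2258) = 0.007905.
z = (0.172719 − 0.17)/0.007905 = 0.002719/0.007905 = 0.3440.
p-value = P(Z < 0.344) ≈ 0.6346.

z = 0.3440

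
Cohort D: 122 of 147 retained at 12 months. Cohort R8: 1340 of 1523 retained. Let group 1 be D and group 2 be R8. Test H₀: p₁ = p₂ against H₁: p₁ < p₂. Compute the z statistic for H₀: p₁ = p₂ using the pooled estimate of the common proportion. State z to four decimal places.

p̂₁ = 122/147 ≈ 0.829932, p̂₂ = 1340/1523 ≈ 0.879842.
Pooled p̂ = (122+1340)/(147+1523) = 1462/1670 = 0.875449.
SE = √(0.109038 × 0.00745932) = 0.028519.
z = (0.829932 − 0.879842)/0.028519 = -0.049910/0.028519 = -1.7501.

z = -1.7501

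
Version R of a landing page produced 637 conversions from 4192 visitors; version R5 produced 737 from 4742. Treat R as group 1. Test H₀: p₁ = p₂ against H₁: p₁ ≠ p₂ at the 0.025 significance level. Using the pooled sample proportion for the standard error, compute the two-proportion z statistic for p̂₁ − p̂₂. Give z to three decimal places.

p̂₁ = 637/4192 ≈ 0.151956, p̂₂ = 737/4742 ≈ 0.155420.
Pooled p̂ = (637+737)/(4192+4742) = 1374/8934 = 0.153794.
SE = √(0.130142 × 0.000449431) = 0.007648.
z = (0.151956 − 0.155420)/0.007648 = -0.003464/0.007648 = -0.453.
p-value = 2·P(Z > 0.453) ≈ 0.6506, so at α = 0.025 we fail to reject H₀.

z = -0.453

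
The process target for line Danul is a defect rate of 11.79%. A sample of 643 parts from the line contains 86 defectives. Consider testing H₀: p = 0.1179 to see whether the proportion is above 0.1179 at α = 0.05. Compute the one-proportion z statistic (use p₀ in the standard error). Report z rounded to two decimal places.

p̂ = 86/643 = 0.13375.
SE = √(p₀(1−p₀)/n) = √(0.104/643) = 0.01272.
z = (0.13375 − 0.1179)/0.01272 = 0.01585/0.01272 = 1.25.
p-value = P(Z > 1.246) ≈ 0.1064; since p > α = 0.05, fail to reject H₀.

z = 1.25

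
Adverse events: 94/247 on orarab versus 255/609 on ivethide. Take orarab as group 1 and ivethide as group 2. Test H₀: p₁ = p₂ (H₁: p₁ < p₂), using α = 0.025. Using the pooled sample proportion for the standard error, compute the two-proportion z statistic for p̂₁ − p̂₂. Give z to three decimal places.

z = -1.029

p̂₁ = 94/247 ≈ 0.38057, p̂₂ = 255/609 ≈ 0.41872.
Pooled p̂ = (94+255)/(247+609) = 349/856 = 0.40771.
SE = √(p̂(1−p̂)(1/n₁+1/n₂)) = √(0.40771·0.59229·0.00569062) = √(0.00137419) = 0.03707.
z = (0.38057 − 0.41872)/0.03707 = -0.03815/0.03707 = -1.029.
p-value = P(Z < -1.029) ≈ 0.1517, so at α = 0.025 we fail to reject H₀.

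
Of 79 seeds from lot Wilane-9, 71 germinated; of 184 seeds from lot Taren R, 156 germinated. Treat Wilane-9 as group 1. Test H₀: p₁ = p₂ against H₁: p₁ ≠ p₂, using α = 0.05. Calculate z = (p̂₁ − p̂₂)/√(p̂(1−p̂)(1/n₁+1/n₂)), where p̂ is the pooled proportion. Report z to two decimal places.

p̂₁ = 71/79 ≈ 0.8987, p̂₂ = 156/184 ≈ 0.8478.
Pooled p̂ = (71+156)/(79+184) = 227/263 = 0.8631.
SE = √(0.118145 × 0.018093) = 0.0462.
z = (0.8987 − 0.8478)/0.0462 = 0.0509/0.0462 = 1.10.
p-value = 2·P(Z > 1.101) ≈ 0.2709; since p > α = 0.05, fail to reject H₀.

z = 1.10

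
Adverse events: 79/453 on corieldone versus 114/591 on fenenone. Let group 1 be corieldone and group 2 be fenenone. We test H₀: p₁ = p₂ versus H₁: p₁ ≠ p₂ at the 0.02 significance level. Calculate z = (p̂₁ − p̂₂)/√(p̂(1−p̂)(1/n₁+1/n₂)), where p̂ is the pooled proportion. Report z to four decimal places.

p̂₁ = 79/453 = 0.174393, p̂₂ = 114/591 = 0.192893.
Pooled p̂ = (79+114)/(453+591) = 193/1044 = 0.184866.
SE = √(p̂(1−p̂)(1/n₁+1/n₂)) = √(0.184866·0.815134·0.00389955) = √(0.000587626) = 0.024241.
z = (0.174393 − 0.192893)/0.024241 = -0.018500/0.024241 = -0.7632.
p-value = 2·P(Z > 0.763) ≈ 0.4454, so at α = 0.02 we fail to reject H₀.

z = -0.7632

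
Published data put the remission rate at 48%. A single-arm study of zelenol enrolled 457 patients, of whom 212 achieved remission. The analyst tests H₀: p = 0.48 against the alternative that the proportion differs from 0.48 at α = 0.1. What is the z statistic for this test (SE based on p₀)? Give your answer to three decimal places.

p̂ = 212/457 = 0.46389.
Standard error under H₀: √(0.48×0.52/457) = 0.02337.
z = (0.46389 − 0.48)/0.02337 = -0.01611/0.02337 = -0.689.
Two-sided p-value ≈ 2·Φ(−0.689) = 0.4907, so at α = 0.1 we fail to reject H₀.

z = -0.689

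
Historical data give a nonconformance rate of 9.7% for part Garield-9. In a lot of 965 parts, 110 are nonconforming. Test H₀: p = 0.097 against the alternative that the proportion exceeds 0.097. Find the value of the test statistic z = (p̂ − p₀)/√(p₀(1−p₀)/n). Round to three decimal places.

z = 1.783

p̂ = 110/965 ≈ 0.11399.
Standard error under H₀: √(0.097×0.903/965) = 0.00953.
z = (0.11399 − 0.097)/0.00953 = 0.01699/0.00953 = 1.783.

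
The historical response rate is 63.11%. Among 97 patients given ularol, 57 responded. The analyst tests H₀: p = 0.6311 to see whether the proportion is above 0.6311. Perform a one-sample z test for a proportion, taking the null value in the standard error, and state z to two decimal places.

p̂ = 57/97 = 0.5876.
Standard error under H₀: √(0.6311×0.3689/97) = 0.0490.
z = (0.5876 − 0.6311)/0.0490 = -0.0435/0.0490 = -0.89.

z = -0.89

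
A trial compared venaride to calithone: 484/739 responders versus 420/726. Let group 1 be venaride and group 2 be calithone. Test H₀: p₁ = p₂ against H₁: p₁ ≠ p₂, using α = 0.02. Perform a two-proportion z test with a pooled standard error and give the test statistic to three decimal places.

z = 3.009

p̂₁ = 484/739 = 0.65494, p̂₂ = 420/726 = 0.57851.
Pooled p̂ = (484+420)/(739+726) = 904/1465 = 0.61706.
SE = √(p̂(1−p̂)(1/n₁+1/n₂)) = √(0.61706·0.38294·0.00273059) = √(0.000645227) = 0.02540.
z = (0.65494 − 0.57851)/0.02540 = 0.07643/0.02540 = 3.009.
Two-sided p-value ≈ 2·Φ(−3.009) = 0.0026, so at α = 0.02 we reject H₀.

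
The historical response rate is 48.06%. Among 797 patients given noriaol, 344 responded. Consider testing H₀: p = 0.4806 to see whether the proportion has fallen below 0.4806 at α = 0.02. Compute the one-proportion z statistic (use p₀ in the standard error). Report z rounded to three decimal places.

z = -2.768

p̂ = 344/797 ≈ 0.431619.
Standard error under H₀: √(0.4806×0.5194/797) = 0.017698.
z = (0.431619 − 0.4806)/0.017698 = -0.048981/0.017698 = -2.768.
p-value = P(Z < -2.768) ≈ 0.0028; since p < α = 0.02, reject H₀.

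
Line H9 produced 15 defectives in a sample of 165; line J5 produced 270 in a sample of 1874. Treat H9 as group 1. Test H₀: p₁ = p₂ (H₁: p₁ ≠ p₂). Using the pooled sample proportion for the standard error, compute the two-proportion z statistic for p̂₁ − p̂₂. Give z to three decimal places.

z = -1.888

p̂₁ = 15/165 = 0.09091, p̂₂ = 270/1874 = 0.14408.
Pooled p̂ = (15+270)/(165+1874) = 285/2039 = 0.13977.
SE = √(p̂(1−p̂)(1/n₁+1/n₂)) = √(0.13977·0.86023·0.00659422) = √(0.000792873) = 0.02816.
z = (0.09091 − 0.14408)/0.02816 = -0.05317/0.02816 = -1.888.
Two-sided p-value ≈ 2·Φ(−1.888) = 0.0590.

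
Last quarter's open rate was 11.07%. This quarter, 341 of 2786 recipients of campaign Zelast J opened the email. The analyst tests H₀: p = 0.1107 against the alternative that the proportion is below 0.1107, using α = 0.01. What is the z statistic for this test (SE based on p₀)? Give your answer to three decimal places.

z = 1.968

p̂ = 341/2786 = 0.122398.
Under H₀, SE = √(0.1107·0.8893/2786) = √(3.53358e-05) = 0.005944.
z = (0.122398 − 0.1107)/0.005944 = 0.011698/0.005944 = 1.968.
p-value = P(Z < 1.968) ≈ 0.9755, so at α = 0.01 we fail to reject H₀.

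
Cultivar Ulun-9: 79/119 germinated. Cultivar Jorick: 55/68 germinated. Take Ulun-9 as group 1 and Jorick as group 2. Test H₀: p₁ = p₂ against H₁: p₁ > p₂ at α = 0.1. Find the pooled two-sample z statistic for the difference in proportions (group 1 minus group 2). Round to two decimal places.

p̂₁ = 79/119 ≈ 0.6639, p̂₂ = 55/68 ≈ 0.8088.
Pooled p̂ = (79+55)/(119+68) = 134/187 = 0.7166.
SE = √(p̂(1−p̂)(1/n₁+1/n₂)) = √(0.7166·0.2834·0.0231092) = √(0.00469335) = 0.0685.
z = (0.6639 − 0.8088)/0.0685 = -0.1449/0.0685 = -2.12.
p-value = P(Z > -2.116) ≈ 0.9828. With α = 0.1, fail to reject H₀.

z = -2.12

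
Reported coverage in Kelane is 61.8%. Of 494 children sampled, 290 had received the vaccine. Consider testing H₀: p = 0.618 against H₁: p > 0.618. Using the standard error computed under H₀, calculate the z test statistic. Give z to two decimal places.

p̂ = 290/494 ≈ 0.5870.
SE = √(p₀(1−p₀)/n) = √(0.23608/494) = 0.0219.
z = (0.5870 − 0.618)/0.0219 = -0.0310/0.0219 = -1.42.

z = -1.42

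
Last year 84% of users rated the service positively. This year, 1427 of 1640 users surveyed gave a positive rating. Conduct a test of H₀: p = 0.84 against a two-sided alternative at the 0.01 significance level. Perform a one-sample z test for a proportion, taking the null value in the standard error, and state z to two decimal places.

z = 3.33

p̂ = 1427/1640 ≈ 0.87012.
Under H₀, SE = √(0.84·0.16/1640) = √(8.19512e-05) = 0.00905.
z = (0.87012 − 0.84)/0.00905 = 0.03012/0.00905 = 3.33.
p-value = 2·P(Z > 3.327) ≈ 0.0009, so at α = 0.01 we reject H₀.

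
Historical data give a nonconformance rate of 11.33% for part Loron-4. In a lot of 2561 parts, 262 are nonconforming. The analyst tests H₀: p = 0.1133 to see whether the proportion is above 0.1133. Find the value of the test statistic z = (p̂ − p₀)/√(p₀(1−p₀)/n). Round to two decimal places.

p̂ = 262/2561 = 0.10230.
SE = √(p₀(1−p₀)/n) = √(0.10046/2561) = 0.00626.
z = (0.10230 − 0.1133)/0.00626 = -0.01100/0.00626 = -1.76.

z = -1.76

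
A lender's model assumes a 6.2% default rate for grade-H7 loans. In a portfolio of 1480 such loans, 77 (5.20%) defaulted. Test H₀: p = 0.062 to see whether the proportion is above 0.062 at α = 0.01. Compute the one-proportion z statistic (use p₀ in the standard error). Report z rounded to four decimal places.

p̂ = 77/1480 ≈ 0.0520270.
Standard error under H₀: √(0.062×0.938/1480) = 0.0062685.
z = (0.0520270 − 0.062)/0.0062685 = -0.0099730/0.0062685 = -1.5910.
p-value = P(Z > -1.591) ≈ 0.9442, so at α = 0.01 we fail to reject H₀.

z = -1.5910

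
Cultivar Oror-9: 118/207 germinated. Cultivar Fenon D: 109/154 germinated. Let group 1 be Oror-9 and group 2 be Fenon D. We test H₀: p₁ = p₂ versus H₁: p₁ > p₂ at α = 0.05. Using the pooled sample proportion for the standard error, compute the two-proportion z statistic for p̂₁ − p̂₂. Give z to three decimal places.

p̂₁ = 118/207 = 0.57005, p̂₂ = 109/154 = 0.70779.
Pooled p̂ = (118+109)/(207+154) = 227/361 = 0.62881.
SE = √(p̂(1−p̂)(1/n₁+1/n₂)) = √(0.62881·0.37119·0.0113244) = √(0.00264321) = 0.05141.
z = (0.57005 − 0.70779)/0.05141 = -0.13774/0.05141 = -2.679.
p-value = P(Z > -2.679) ≈ 0.9963; since p > α = 0.05, fail to reject H₀.

z = -2.679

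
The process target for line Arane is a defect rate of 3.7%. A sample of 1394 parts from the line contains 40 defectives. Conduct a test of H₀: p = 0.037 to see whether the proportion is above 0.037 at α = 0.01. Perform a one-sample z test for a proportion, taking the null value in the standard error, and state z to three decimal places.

p̂ = 40/1394 ≈ 0.028694.
SE = √(p₀(1−p₀)/n) = √(0.035631/1394) = 0.005056.
z = (0.028694 − 0.037)/0.005056 = -0.008306/0.005056 = -1.643.
p-value = P(Z > -1.643) ≈ 0.9498; since p > α = 0.01, fail to reject H₀.

z = -1.643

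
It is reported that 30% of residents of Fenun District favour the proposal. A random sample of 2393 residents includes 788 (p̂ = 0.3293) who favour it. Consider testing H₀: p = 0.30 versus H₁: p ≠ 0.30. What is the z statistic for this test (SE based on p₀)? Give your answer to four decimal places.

z = 3.1271

p̂ = 788/2393 = 0.3292938.
Standard error under H₀: √(0.3×0.7/2393) = 0.0093678.
z = (0.3292938 − 0.3)/0.0093678 = 0.0292938/0.0093678 = 3.1271.
Two-sided p-value ≈ 2·Φ(−3.127) = 0.0018.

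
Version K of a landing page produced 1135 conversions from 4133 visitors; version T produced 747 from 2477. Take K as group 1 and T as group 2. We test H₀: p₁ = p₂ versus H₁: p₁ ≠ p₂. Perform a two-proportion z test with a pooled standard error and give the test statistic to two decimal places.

z = -2.35

p̂₁ = 1135/4133 = 0.2746, p̂₂ = 747/2477 = 0.3016.
Pooled p̂ = (1135+747)/(4133+2477) = 1882/6610 = 0.2847.
SE = √(0.203655 × 0.000645669) = 0.0115.
z = (0.2746 − 0.3016)/0.0115 = -0.0270/0.0115 = -2.35.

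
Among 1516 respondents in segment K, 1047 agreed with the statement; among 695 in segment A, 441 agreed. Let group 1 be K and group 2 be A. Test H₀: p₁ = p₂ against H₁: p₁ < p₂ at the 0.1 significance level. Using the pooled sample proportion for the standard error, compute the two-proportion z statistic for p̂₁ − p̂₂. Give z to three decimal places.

p̂₁ = 1047/1516 = 0.69063, p̂₂ = 441/695 = 0.63453.
Pooled p̂ = (1047+441)/(1516+695) = 1488/2211 = 0.67300.
SE = √(p̂(1−p̂)(1/n₁+1/n₂)) = √(0.67300·0.32700·0.00209848) = √(0.000461815) = 0.02149.
z = (0.69063 − 0.63453)/0.02149 = 0.05610/0.02149 = 2.611.
p-value = P(Z < 2.611) ≈ 0.9955. With α = 0.1, fail to reject H₀.

z = 2.611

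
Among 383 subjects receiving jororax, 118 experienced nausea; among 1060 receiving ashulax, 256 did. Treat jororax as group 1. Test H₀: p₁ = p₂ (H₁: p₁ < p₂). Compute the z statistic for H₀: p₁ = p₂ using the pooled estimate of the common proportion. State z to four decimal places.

z = 2.5488

p̂₁ = 118/383 ≈ 0.308094, p̂₂ = 256/1060 ≈ 0.241509.
Pooled p̂ = (118+256)/(383+1060) = 374/1443 = 0.259182.
SE = √(p̂(1−p̂)(1/n₁+1/n₂)) = √(0.259182·0.740818·0.00355436) = √(0.000682462) = 0.026124.
z = (0.308094 − 0.241509)/0.026124 = 0.066585/0.026124 = 2.5488.
p-value = P(Z < 2.549) ≈ 0.9946.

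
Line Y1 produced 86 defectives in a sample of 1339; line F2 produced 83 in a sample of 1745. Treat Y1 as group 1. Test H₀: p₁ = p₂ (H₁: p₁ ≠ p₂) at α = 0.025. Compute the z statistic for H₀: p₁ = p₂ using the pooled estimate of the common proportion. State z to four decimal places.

z = 2.0152

p̂₁ = 86/1339 = 0.0642270, p̂₂ = 83/1745 = 0.0475645.
Pooled p̂ = (86+83)/(1339+1745) = 169/3084 = 0.0547990.
SE = √(p̂(1−p̂)(1/n₁+1/n₂)) = √(0.0547990·0.9452010·0.00131989) = √(6.83652e-05) = 0.0082683.
z = (0.0642270 − 0.0475645)/0.0082683 = 0.0166625/0.0082683 = 2.0152.
p-value = 2·P(Z > 2.015) ≈ 0.0439; since p > α = 0.025, fail to reject H₀.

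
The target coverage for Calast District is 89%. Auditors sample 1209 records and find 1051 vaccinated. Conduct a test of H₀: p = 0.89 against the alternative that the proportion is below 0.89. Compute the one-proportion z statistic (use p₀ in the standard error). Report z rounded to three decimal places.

p̂ = 1051/1209 = 0.86931.
Under H₀, SE = √(0.89·0.11/1209) = √(8.0976e-05) = 0.00900.
z = (0.86931 − 0.89)/0.00900 = -0.02069/0.00900 = -2.299.
p-value = P(Z < -2.299) ≈ 0.0108.

z = -2.299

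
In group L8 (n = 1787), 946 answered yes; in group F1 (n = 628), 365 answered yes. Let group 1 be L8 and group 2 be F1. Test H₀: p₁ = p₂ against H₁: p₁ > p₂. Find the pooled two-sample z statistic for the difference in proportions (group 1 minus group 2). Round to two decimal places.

p̂₁ = 946/1787 ≈ 0.5294, p̂₂ = 365/628 ≈ 0.5812.
Pooled p̂ = (946+365)/(1787+628) = 1311/2415 = 0.5429.
SE = √(p̂(1−p̂)(1/n₁+1/n₂)) = √(0.5429·0.4571·0.00215195) = √(0.000534036) = 0.0231.
z = (0.5294 − 0.5812)/0.0231 = -0.0518/0.0231 = -2.24.

z = -2.24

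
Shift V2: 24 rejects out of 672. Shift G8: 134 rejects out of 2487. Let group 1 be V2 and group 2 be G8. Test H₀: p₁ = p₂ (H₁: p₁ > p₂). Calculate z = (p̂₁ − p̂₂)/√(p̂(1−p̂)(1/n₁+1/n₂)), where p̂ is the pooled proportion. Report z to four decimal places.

p̂₁ = 24/672 ≈ 0.035714, p̂₂ = 134/2487 ≈ 0.053880.
Pooled p̂ = (24+134)/(672+2487) = 158/3159 = 0.050016.
SE = √(p̂(1−p̂)(1/n₁+1/n₂)) = √(0.050016·0.949984·0.00189019) = √(8.98108e-05) = 0.009477.
z = (0.035714 − 0.053880)/0.009477 = -0.018166/0.009477 = -1.9169.
p-value = P(Z > -1.917) ≈ 0.9724.

z = -1.9169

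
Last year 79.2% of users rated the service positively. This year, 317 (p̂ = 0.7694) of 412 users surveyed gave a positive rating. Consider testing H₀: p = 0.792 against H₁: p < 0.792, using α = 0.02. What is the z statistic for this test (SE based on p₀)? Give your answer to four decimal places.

z = -1.1293

p̂ = 317/412 ≈ 0.7694175.
SE = √(p₀(1−p₀)/n) = √(0.16474/412) = 0.0199961.
z = (0.7694175 − 0.792)/0.0199961 = -0.0225825/0.0199961 = -1.1293.
p-value = P(Z < -1.129) ≈ 0.1294, so at α = 0.02 we fail to reject H₀.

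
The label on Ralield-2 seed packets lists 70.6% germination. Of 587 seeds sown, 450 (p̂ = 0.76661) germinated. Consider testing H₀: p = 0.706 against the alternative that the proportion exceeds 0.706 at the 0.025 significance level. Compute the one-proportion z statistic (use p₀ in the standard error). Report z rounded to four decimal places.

z = 3.2232

p̂ = 450/587 ≈ 0.7666099.
Under H₀, SE = √(0.706·0.294/587) = √(0.000353601) = 0.0188043.
z = (0.7666099 − 0.706)/0.0188043 = 0.0606099/0.0188043 = 3.2232.
p-value = P(Z > 3.223) ≈ 0.0006. With α = 0.025, reject H₀.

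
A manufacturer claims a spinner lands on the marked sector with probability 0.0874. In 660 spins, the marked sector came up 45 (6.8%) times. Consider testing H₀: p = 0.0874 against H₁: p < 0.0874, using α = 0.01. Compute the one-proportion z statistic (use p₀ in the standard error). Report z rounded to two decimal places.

z = -1.75

p̂ = 45/660 = 0.0682.
Under H₀, SE = √(0.0874·0.9126/660) = √(0.00012085) = 0.0110.
z = (0.0682 − 0.0874)/0.0110 = -0.0192/0.0110 = -1.75.
p-value = P(Z < -1.748) ≈ 0.0402. With α = 0.01, fail to reject H₀.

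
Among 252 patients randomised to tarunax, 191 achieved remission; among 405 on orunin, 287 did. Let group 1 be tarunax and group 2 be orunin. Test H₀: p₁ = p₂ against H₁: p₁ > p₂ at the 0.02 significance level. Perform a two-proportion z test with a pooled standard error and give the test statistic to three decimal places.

z = 1.380

p̂₁ = 191/252 = 0.75794, p̂₂ = 287/405 = 0.70864.
Pooled p̂ = (191+287)/(252+405) = 478/657 = 0.72755.
SE = √(p̂(1−p̂)(1/n₁+1/n₂)) = √(0.72755·0.27245·0.00643739) = √(0.00127603) = 0.03572.
z = (0.75794 − 0.70864)/0.03572 = 0.04930/0.03572 = 1.380.
p-value = P(Z > 1.380) ≈ 0.0838. With α = 0.02, fail to reject H₀.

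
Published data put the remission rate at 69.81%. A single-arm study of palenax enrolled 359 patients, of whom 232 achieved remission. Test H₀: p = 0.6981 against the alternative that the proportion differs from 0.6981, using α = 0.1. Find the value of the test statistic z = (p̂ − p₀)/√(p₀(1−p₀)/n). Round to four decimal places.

p̂ = 232/359 ≈ 0.646240.
Standard error under H₀: √(0.6981×0.3019/359) = 0.024229.
z = (0.646240 − 0.6981)/0.024229 = -0.051860/0.024229 = -2.1404.
p-value = 2·P(Z > 2.140) ≈ 0.0323; since p < α = 0.1, reject H₀.

z = -2.1404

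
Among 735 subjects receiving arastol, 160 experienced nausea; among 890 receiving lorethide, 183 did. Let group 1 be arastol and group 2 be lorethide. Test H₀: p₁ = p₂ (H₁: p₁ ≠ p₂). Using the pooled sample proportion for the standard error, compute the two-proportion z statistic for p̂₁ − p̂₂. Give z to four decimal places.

p̂₁ = 160/735 ≈ 0.217687, p̂₂ = 183/890 ≈ 0.205618.
Pooled p̂ = (160+183)/(735+890) = 343/1625 = 0.211077.
SE = √(0.166523 × 0.00248414) = 0.020339.
z = (0.217687 − 0.205618)/0.020339 = 0.012069/0.020339 = 0.5934.

z = 0.5934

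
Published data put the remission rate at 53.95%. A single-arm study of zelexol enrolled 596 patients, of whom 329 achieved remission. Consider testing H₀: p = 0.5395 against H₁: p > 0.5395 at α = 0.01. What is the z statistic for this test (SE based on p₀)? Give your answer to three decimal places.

p̂ = 329/596 ≈ 0.55201.
Standard error under H₀: √(0.5395×0.4605/596) = 0.02042.
z = (0.55201 − 0.5395)/0.02042 = 0.01251/0.02042 = 0.613.
p-value = P(Z > 0.613) ≈ 0.2700; since p > α = 0.01, fail to reject H₀.

z = 0.613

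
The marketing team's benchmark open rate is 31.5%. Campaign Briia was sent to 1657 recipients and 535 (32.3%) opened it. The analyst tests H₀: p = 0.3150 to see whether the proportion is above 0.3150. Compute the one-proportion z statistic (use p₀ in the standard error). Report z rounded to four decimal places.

z = 0.6899

p̂ = 535/1657 ≈ 0.322873.
Standard error under H₀: √(0.315×0.685/1657) = 0.011411.
z = (0.322873 − 0.315)/0.011411 = 0.007873/0.011411 = 0.6899.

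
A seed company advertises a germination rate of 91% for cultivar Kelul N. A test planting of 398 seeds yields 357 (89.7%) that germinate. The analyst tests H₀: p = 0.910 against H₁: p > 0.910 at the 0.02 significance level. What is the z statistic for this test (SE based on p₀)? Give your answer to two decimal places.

z = -0.91

p̂ = 357/398 ≈ 0.8970.
Under H₀, SE = √(0.91·0.09/398) = √(0.000205779) = 0.0143.
z = (0.8970 − 0.91)/0.0143 = -0.0130/0.0143 = -0.91.
p-value = P(Z > -0.907) ≈ 0.8179; since p > α = 0.02, fail to reject H₀.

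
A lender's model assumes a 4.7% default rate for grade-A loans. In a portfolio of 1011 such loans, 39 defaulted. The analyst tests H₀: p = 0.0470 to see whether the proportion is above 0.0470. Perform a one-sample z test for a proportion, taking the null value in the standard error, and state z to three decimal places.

p̂ = 39/1011 = 0.038576.
SE = √(p₀(1−p₀)/n) = √(0.044791/1011) = 0.006656.
z = (0.038576 − 0.047)/0.006656 = -0.008424/0.006656 = -1.266.
p-value = P(Z > -1.266) ≈ 0.8972.

z = -1.266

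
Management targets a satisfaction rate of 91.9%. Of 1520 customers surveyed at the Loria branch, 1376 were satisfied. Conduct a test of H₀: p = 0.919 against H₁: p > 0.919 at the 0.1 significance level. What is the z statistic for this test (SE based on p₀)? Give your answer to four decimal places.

p̂ = 1376/1520 ≈ 0.9052632.
Under H₀, SE = √(0.919·0.081/1520) = √(4.8973e-05) = 0.0069981.
z = (0.9052632 − 0.919)/0.0069981 = -0.0137368/0.0069981 = -1.9629.
p-value = P(Z > -1.963) ≈ 0.9752. With α = 0.1, fail to reject H₀.

z = -1.9629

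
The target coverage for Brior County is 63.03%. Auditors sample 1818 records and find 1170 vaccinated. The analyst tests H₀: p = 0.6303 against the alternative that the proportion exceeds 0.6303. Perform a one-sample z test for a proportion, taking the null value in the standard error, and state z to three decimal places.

p̂ = 1170/1818 ≈ 0.643564.
SE = √(p₀(1−p₀)/n) = √(0.23302/1818) = 0.011321.
z = (0.643564 − 0.6303)/0.011321 = 0.013264/0.011321 = 1.172.

z = 1.172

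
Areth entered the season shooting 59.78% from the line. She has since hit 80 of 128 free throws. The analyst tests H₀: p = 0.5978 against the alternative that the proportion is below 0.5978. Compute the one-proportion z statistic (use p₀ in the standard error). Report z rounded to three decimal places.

p̂ = 80/128 = 0.62500.
Under H₀, SE = √(0.5978·0.4022/128) = √(0.0018784) = 0.04334.
z = (0.62500 − 0.5978)/0.04334 = 0.02720/0.04334 = 0.628.
p-value = P(Z < 0.628) ≈ 0.7349.

z = 0.628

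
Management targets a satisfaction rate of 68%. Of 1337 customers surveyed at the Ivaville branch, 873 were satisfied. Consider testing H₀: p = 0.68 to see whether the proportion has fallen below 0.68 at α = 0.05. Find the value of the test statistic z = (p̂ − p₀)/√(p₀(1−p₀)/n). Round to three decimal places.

z = -2.120

p̂ = 873/1337 = 0.65295.
Under H₀, SE = √(0.68·0.32/1337) = √(0.000162752) = 0.01276.
z = (0.65295 − 0.68)/0.01276 = -0.02705/0.01276 = -2.120.
p-value = P(Z < -2.120) ≈ 0.0170; since p < α = 0.05, reject H₀.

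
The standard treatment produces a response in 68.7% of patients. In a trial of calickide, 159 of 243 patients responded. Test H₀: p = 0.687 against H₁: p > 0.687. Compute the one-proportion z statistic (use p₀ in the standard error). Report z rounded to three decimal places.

z = -1.099

p̂ = 159/243 = 0.654321.
Under H₀, SE = √(0.687·0.313/243) = √(0.000884901) = 0.029747.
z = (0.654321 − 0.687)/0.029747 = -0.032679/0.029747 = -1.099.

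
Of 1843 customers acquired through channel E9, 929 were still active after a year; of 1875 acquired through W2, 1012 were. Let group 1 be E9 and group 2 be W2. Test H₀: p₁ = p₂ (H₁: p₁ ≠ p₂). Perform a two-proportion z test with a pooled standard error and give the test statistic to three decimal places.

z = -2.177

p̂₁ = 929/1843 = 0.50407, p̂₂ = 1012/1875 = 0.53973.
Pooled p̂ = (929+1012)/(1843+1875) = 1941/3718 = 0.52205.
SE = √(0.249514 × 0.00107593) = 0.01638.
z = (0.50407 − 0.53973)/0.01638 = -0.03566/0.01638 = -2.177.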